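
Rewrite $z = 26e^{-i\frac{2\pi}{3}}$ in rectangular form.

a = r cos θ = 26 * -1/2 = -13
b = r sin θ = 26 * -sqrt(3)/2 = -13*sqrt(3)
z = -13 - 13*sqrt(3)i


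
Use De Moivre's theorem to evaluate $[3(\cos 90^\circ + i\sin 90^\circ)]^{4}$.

By De Moivre: z^n = r^n(cos(nθ) + i sin(nθ))
= 3^4(cos(4*90°) + i sin(4*90°))
= 81(cos 0° + i sin 0°)
= 81


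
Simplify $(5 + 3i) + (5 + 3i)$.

(5 + 5) + (3 + 3)i = 10 + 6i


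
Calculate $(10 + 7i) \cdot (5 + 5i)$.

(a1*a2 - b1*b2) + (a1*b2 + b1*a2)i
= (50 - 35) + (50 + 35)i
= 15 + 85i


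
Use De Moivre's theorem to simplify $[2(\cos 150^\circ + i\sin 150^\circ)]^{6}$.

By De Moivre: z^n = r^n(cos(nθ) + i sin(nθ))
= 2^6(cos(6*150°) + i sin(6*150°))
= 64(cos 180° + i sin 180°)
= -64


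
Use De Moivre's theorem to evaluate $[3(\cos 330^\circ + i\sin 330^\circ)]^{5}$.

By De Moivre: z^n = r^n(cos(nθ) + i sin(nθ))
= 3^5(cos(5*330°) + i sin(5*330°))
= 243(cos 210° + i sin 210°)
= -243*sqrt(3)/2 - (243/2)i


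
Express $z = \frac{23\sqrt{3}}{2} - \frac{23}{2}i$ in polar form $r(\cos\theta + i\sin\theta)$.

r = |z| = sqrt(a^2 + b^2) = sqrt((23*sqrt(3)/2)^2 + (-23/2)^2) = sqrt(1587/4 + 529/4) = sqrt(529) = 23
θ = arctan(b/a) = arctan(-11.5/19.9186) (quadrant-adjusted) = 330°
z = 23(cos 330° + i sin 330°)


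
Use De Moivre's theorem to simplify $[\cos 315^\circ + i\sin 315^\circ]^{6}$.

By De Moivre: z^n = r^n(cos(nθ) + i sin(nθ))
= 1^6(cos(6*315°) + i sin(6*315°))
= 1(cos 90° + i sin 90°)
= i


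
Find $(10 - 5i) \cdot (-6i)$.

(a1*a2 - b1*b2) + (a1*b2 + b1*a2)i
= (0 - 30) + (-60 + 0)i
= -30 - 60i


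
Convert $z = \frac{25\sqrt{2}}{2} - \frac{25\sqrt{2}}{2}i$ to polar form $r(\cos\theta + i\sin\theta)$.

r = |z| = sqrt(a^2 + b^2) = sqrt((25*sqrt(2)/2)^2 + (-25*sqrt(2)/2)^2) = sqrt(625/2 + 625/2) = sqrt(625) = 25
θ = arctan(b/a) = arctan(-17.6777/17.6777) (quadrant-adjusted) = 315°
z = 25(cos 315° + i sin 315°)


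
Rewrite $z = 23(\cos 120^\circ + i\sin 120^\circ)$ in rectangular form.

a = r cos θ = 23 * -1/2 = -23/2
b = r sin θ = 23 * sqrt(3)/2 = 23*sqrt(3)/2
z = -23/2 + (23*sqrt(3)/2)i


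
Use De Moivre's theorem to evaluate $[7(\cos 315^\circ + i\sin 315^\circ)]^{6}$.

By De Moivre: z^n = r^n(cos(nθ) + i sin(nθ))
= 7^6(cos(6*315°) + i sin(6*315°))
= 117649(cos 90° + i sin 90°)
= 117649i


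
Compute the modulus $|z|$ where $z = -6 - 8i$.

|z| = sqrt(a^2 + b^2) = sqrt((-6)^2 + (-8)^2) = sqrt(100) = 10


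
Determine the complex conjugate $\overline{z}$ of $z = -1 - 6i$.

If z = a + bi, then conjugate(z) = a - bi
conjugate(-1 - 6i) = -1 + 6i


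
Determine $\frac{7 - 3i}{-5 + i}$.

Multiply numerator and denominator by conjugate (-5 - i):
= (7 - 3i)(-5 - i) / ((-5)^2 + 1^2)
= (-38 + 8i) / 26
Divide through by 2: (-19 + 4i) / 13
= -19/13 + (4/13)i


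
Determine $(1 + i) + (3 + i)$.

(1 + 3) + (1 + 1)i = 4 + 2i


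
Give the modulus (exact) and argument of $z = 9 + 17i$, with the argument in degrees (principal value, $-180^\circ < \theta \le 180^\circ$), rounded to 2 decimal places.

|z| = sqrt(9^2 + 17^2) = sqrt(370)
arg(z) = arctan(b/a) = arctan(17/9) (quadrant-adjusted) = 62.10°


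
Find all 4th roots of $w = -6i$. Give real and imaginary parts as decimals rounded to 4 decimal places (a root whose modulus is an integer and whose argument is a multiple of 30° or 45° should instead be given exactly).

|w| = 6, arg(w) = 270°
Root modulus = 6^(1/4) ≈ 1.565085
Root arguments: θ_k = (270° + 360°k)/4 for k = 0, 1, ..., 3
Compute each root as (root modulus)(cos θ_k + i sin θ_k) using full-precision intermediates, then round to 4 decimal places.
Roots: 0.5989 + 1.4459i, -1.4459 + 0.5989i, -0.5989 - 1.4459i, 1.4459 - 0.5989i


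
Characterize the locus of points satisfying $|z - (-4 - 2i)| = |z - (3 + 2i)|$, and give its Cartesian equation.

|z - z1| = |z - z2| means z is equidistant from z1 and z2,
i.e. the perpendicular bisector of the segment from (-4, -2) to (3, 2) (midpoint (-1/2, 0)).
With z = x + yi, square both sides:
(x - (-4))^2 + (y - (-2))^2 = (x - 3)^2 + (y - 2)^2
The x^2 and y^2 terms cancel: 14x + 8y = 13 - 20 = -7
Simplify: 14x + 8y = -7
Locus: Perpendicular bisector of the segment from (-4, -2) to (3, 2): the line 14x + 8y = -7


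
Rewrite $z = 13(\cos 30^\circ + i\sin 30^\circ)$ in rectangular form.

a = r cos θ = 13 * sqrt(3)/2 = 13*sqrt(3)/2
b = r sin θ = 13 * 1/2 = 13/2
z = 13*sqrt(3)/2 + (13/2)i


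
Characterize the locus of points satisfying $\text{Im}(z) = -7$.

Im(z) = y where z = x + yi; the equation y = -7 is satisfied by all points with that y-coordinate
Locus: Horizontal line y = -7


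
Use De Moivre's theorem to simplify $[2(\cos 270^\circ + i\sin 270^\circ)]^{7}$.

By De Moivre: z^n = r^n(cos(nθ) + i sin(nθ))
= 2^7(cos(7*270°) + i sin(7*270°))
= 128(cos 90° + i sin 90°)
= 128i


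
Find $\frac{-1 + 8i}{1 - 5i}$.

Multiply numerator and denominator by conjugate (1 + 5i):
= (-1 + 8i)(1 + 5i) / (1^2 + (-5)^2)
= (-41 + 3i) / 26
= -41/26 + (3/26)i


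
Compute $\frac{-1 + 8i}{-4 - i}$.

Multiply numerator and denominator by conjugate (-4 + i):
= (-1 + 8i)(-4 + i) / ((-4)^2 + (-1)^2)
= (-4 - 33i) / 17
= -4/17 - (33/17)i


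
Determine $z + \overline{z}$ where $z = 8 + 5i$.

z + conjugate(z) = (a + bi) + (a - bi) = 2a
= 2 * 8 = 16


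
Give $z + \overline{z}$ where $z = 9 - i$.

z + conjugate(z) = (a + bi) + (a - bi) = 2a
= 2 * 9 = 18


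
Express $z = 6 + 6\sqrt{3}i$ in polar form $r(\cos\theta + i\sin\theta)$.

r = |z| = sqrt(a^2 + b^2) = sqrt((6)^2 + (6*sqrt(3))^2) = sqrt(36 + 108) = sqrt(144) = 12
θ = arctan(b/a) = arctan(10.3923/6) (quadrant-adjusted) = 60°
z = 12(cos 60° + i sin 60°)


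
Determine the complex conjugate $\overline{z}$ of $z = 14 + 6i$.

If z = a + bi, then conjugate(z) = a - bi
conjugate(14 + 6i) = 14 - 6i


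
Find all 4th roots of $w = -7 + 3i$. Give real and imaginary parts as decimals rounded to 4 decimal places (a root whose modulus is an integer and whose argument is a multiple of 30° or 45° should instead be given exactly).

|w| = sqrt(58) ≈ 7.615773, arg(w) ≈ 156.801409°
Root modulus = sqrt(58)^(1/4) ≈ 1.661225
Root arguments: θ_k = (arg(w) + 360°k)/4 for k = 0, 1, ..., 3
Compute each root as (root modulus)(cos θ_k + i sin θ_k) using full-precision intermediates, then round to 4 decimal places.
Roots: 1.2874 + 1.0500i, -1.0500 + 1.2874i, -1.2874 - 1.0500i, 1.0500 - 1.2874i


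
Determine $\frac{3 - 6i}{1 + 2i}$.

Multiply numerator and denominator by conjugate (1 - 2i):
= (3 - 6i)(1 - 2i) / (1^2 + 2^2)
= (-9 - 12i) / 5
= -9/5 - (12/5)i


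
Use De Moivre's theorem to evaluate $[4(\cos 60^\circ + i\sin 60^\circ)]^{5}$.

By De Moivre: z^n = r^n(cos(nθ) + i sin(nθ))
= 4^5(cos(5*60°) + i sin(5*60°))
= 1024(cos 300° + i sin 300°)
= 512 - 512*sqrt(3)i


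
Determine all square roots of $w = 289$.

|w| = 289, arg(w) = 0°
Root modulus = 289^(1/2) = 17
Root arguments: θ_k = (0° + 360°k)/2 for k = 0, 1, ..., 1
Roots: 17, -17


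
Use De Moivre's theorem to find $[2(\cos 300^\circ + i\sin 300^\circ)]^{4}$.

By De Moivre: z^n = r^n(cos(nθ) + i sin(nθ))
= 2^4(cos(4*300°) + i sin(4*300°))
= 16(cos 120° + i sin 120°)
= -8 + 8*sqrt(3)i


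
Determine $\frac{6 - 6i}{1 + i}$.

Multiply numerator and denominator by conjugate (1 - i):
= (6 - 6i)(1 - i) / (1^2 + 1^2)
= (-12i) / 2
= -6i


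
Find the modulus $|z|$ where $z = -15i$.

|z| = sqrt(a^2 + b^2) = sqrt(0^2 + (-15)^2) = sqrt(225) = 15


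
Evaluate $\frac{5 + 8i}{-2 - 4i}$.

Multiply numerator and denominator by conjugate (-2 + 4i):
= (5 + 8i)(-2 + 4i) / ((-2)^2 + (-4)^2)
= (-42 + 4i) / 20
Divide through by 2: (-21 + 2i) / 10
= -21/10 + (1/5)i


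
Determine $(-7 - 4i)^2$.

(a + bi)^2 = a^2 - b^2 + 2abi
= (-7)^2 - (-4)^2 + 2*(-7)*(-4)i
= 33 + 56i


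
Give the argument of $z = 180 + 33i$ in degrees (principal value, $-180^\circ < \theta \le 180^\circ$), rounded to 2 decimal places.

θ = arctan(b/a) = arctan(33/180) (quadrant-adjusted) = 10.39°


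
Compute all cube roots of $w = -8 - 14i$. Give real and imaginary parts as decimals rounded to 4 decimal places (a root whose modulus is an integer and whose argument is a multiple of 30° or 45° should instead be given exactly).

|w| = sqrt(260) ≈ 16.124515, arg(w) ≈ 240.255119°
Root modulus = sqrt(260)^(1/3) ≈ 2.526362
Root arguments: θ_k = (arg(w) + 360°k)/3 for k = 0, 1, ..., 2
Compute each root as (root modulus)(cos θ_k + i sin θ_k) using full-precision intermediates, then round to 4 decimal places.
Roots: 0.4350 + 2.4886i, -2.3727 - 0.8676i, 1.9377 - 1.6210i


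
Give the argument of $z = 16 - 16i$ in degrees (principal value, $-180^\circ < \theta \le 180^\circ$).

θ = arctan(b/a) = arctan(-16/16) (quadrant-adjusted) = -45°


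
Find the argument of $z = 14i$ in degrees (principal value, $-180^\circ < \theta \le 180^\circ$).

a = 0 and b > 0, so z lies on the positive imaginary axis: θ = 90°


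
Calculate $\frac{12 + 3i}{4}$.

Divisor is real, so divide each part by 4:
= 3 + (3/4)i


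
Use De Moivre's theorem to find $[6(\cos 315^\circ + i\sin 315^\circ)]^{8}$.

By De Moivre: z^n = r^n(cos(nθ) + i sin(nθ))
= 6^8(cos(8*315°) + i sin(8*315°))
= 1679616(cos 0° + i sin 0°)
= 1679616


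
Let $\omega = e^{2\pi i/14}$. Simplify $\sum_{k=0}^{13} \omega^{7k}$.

Let ζ = ω^7 = e^(2πi·7/14). Since 14 ∤ 7, ζ ≠ 1.
Sum = Σ_{k=0}^{13} ζ^k = (ζ^14 - 1)/(ζ - 1) = (ω^{7·14} - 1)/(ζ - 1) = (1 - 1)/(ζ - 1) = 0


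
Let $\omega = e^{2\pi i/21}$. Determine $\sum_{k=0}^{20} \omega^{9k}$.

Let ζ = ω^9 = e^(2πi·9/21). Since 21 ∤ 9, ζ ≠ 1.
Sum = Σ_{k=0}^{20} ζ^k = (ζ^21 - 1)/(ζ - 1) = (ω^{9·21} - 1)/(ζ - 1) = (1 - 1)/(ζ - 1) = 0


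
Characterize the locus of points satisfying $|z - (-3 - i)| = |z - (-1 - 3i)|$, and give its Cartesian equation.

|z - z1| = |z - z2| means z is equidistant from z1 and z2,
i.e. the perpendicular bisector of the segment from (-3, -1) to (-1, -3) (midpoint (-2, -2)).
With z = x + yi, square both sides:
(x - (-3))^2 + (y - (-1))^2 = (x - (-1))^2 + (y - (-3))^2
The x^2 and y^2 terms cancel: 4x + (-4)y = 10 - 10 = 0
Simplify: x - y = 0
Locus: Perpendicular bisector of the segment from (-3, -1) to (-1, -3): the line x - y = 0


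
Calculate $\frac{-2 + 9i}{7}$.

Divisor is real, so divide each part by 7:
= -2/7 + (9/7)i


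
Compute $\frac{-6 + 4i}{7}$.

Divisor is real, so divide each part by 7:
= -6/7 + (4/7)i


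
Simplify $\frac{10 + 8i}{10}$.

Divisor is real, so divide each part by 10:
= 1 + (4/5)i


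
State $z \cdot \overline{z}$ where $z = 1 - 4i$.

z * conjugate(z) = |z|^2 = a^2 + b^2
= 1^2 + (-4)^2 = 17


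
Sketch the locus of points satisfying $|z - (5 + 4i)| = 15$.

|z - z0| = r describes a circle centered at z0 with radius r
Here z0 = 5 + 4i and r = 15
Locus: Circle centered at (5, 4) with radius 15


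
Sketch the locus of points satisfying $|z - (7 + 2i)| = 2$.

|z - z0| = r describes a circle centered at z0 with radius r
Here z0 = 7 + 2i and r = 2
Locus: Circle centered at (7, 2) with radius 2


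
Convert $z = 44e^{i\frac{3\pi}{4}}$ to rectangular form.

a = r cos θ = 44 * -sqrt(2)/2 = -22*sqrt(2)
b = r sin θ = 44 * sqrt(2)/2 = 22*sqrt(2)
z = -22*sqrt(2) + 22*sqrt(2)i


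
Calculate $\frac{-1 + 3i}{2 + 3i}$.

Multiply numerator and denominator by conjugate (2 - 3i):
= (-1 + 3i)(2 - 3i) / (2^2 + 3^2)
= (7 + 9i) / 13
= 7/13 + (9/13)i


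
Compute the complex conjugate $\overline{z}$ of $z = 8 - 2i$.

If z = a + bi, then conjugate(z) = a - bi
conjugate(8 - 2i) = 8 + 2i


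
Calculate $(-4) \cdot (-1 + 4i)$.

(a1*a2 - b1*b2) + (a1*b2 + b1*a2)i
= (4 - 0) + (-16 + 0)i
= 4 - 16i


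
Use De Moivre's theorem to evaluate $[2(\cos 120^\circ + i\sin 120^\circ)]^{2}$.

By De Moivre: z^n = r^n(cos(nθ) + i sin(nθ))
= 2^2(cos(2*120°) + i sin(2*120°))
= 4(cos 240° + i sin 240°)
= -2 - 2*sqrt(3)i


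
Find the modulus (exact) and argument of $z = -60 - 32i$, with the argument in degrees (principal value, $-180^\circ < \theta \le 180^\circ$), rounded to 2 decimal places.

|z| = sqrt((-60)^2 + (-32)^2) = 68
arg(z) = arctan(b/a) = arctan(-32/-60) (quadrant-adjusted) = -151.93°


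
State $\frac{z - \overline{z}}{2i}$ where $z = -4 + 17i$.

z - conjugate(z) = 2bi
(z - conjugate(z))/(2i) = 2bi/(2i) = b = 17


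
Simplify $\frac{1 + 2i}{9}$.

Divisor is real, so divide each part by 9:
= 1/9 + (2/9)i


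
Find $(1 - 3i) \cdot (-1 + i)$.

(a1*a2 - b1*b2) + (a1*b2 + b1*a2)i
= (-1 - (-3)) + (1 + 3)i
= 2 + 4i


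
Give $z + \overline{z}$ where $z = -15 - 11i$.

z + conjugate(z) = (a + bi) + (a - bi) = 2a
= 2 * (-15) = -30


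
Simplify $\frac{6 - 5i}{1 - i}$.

Multiply numerator and denominator by conjugate (1 + i):
= (6 - 5i)(1 + i) / (1^2 + (-1)^2)
= (11 + i) / 2
= 11/2 + (1/2)i


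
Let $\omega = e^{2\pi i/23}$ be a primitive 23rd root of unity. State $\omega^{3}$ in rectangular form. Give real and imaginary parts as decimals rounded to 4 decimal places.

ω^3 = e^(2πi·3/23) = e^(i·6π/23)
= cos(6π/23) + i sin(6π/23)
= 0.6826 + 0.7308i


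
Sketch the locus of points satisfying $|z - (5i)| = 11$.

|z - z0| = r describes a circle centered at z0 with radius r
Here z0 = 5i and r = 11
Locus: Circle centered at (0, 5) with radius 11


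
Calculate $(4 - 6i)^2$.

(a + bi)^2 = a^2 - b^2 + 2abi
= 4^2 - (-6)^2 + 2*4*(-6)i
= -20 - 48i


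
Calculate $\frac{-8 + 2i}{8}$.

Divisor is real, so divide each part by 8:
= -1 + (1/4)i


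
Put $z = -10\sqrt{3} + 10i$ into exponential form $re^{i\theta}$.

r = |z| = sqrt((-10*sqrt(3))^2 + (10)^2) = sqrt(300 + 100) = sqrt(400) = 20
θ = arctan(b/a) = arctan(10/-17.3205) (quadrant-adjusted) = 150° = 5π/6
z = 20e^(i*5π/6)


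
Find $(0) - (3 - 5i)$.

(0 - 3) + (0 - (-5))i = -3 + 5i


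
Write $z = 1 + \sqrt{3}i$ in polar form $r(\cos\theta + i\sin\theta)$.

r = |z| = sqrt(a^2 + b^2) = sqrt((1)^2 + (sqrt(3))^2) = sqrt(1 + 3) = sqrt(4) = 2
θ = arctan(b/a) = arctan(1.7321/1) (quadrant-adjusted) = 60°
z = 2(cos 60° + i sin 60°)


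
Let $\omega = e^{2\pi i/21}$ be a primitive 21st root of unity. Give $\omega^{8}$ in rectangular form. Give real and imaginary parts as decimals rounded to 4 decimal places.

ω^8 = e^(2πi·8/21) = e^(i·16π/21)
= cos(16π/21) + i sin(16π/21)
= -0.7331 + 0.6802i


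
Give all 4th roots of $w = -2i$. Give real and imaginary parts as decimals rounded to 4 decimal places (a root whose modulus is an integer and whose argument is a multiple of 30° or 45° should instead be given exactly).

|w| = 2, arg(w) = 270°
Root modulus = 2^(1/4) ≈ 1.189207
Root arguments: θ_k = (270° + 360°k)/4 for k = 0, 1, ..., 3
Compute each root as (root modulus)(cos θ_k + i sin θ_k) using full-precision intermediates, then round to 4 decimal places.
Roots: 0.4551 + 1.0987i, -1.0987 + 0.4551i, -0.4551 - 1.0987i, 1.0987 - 0.4551i


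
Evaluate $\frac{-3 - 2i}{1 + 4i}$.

Multiply numerator and denominator by conjugate (1 - 4i):
= (-3 - 2i)(1 - 4i) / (1^2 + 4^2)
= (-11 + 10i) / 17
= -11/17 + (10/17)i


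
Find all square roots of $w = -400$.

|w| = 400, arg(w) = 180°
Root modulus = 400^(1/2) = 20
Root arguments: θ_k = (180° + 360°k)/2 for k = 0, 1, ..., 1
Roots: 20i, -20i


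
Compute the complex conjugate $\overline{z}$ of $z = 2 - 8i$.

If z = a + bi, then conjugate(z) = a - bi
conjugate(2 - 8i) = 2 + 8i


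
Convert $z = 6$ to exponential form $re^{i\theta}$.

r = |z| = sqrt((6)^2 + (0)^2) = sqrt(36 + 0) = sqrt(36) = 6
b = 0 and a > 0, so z lies on the positive real axis: θ = 0
z = 6e^(i*0) = 6


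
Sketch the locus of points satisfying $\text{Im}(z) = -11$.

Im(z) = y where z = x + yi; the equation y = -11 is satisfied by all points with that y-coordinate
Locus: Horizontal line y = -11


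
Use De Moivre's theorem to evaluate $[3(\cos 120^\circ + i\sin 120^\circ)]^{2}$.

By De Moivre: z^n = r^n(cos(nθ) + i sin(nθ))
= 3^2(cos(2*120°) + i sin(2*120°))
= 9(cos 240° + i sin 240°)
= -9/2 - (9*sqrt(3)/2)i


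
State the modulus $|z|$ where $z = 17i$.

|z| = sqrt(a^2 + b^2) = sqrt(0^2 + 17^2) = sqrt(289) = 17


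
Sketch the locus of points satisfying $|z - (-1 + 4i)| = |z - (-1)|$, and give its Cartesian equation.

|z - z1| = |z - z2| means z is equidistant from z1 and z2,
i.e. the perpendicular bisector of the segment from (-1, 4) to (-1, 0) (midpoint (-1, 2)).
With z = x + yi, square both sides:
(x - (-1))^2 + (y - 4)^2 = (x - (-1))^2 + (y - 0)^2
The x^2 and y^2 terms cancel: 0x + (-8)y = 1 - 17 = -16
Simplify: y = 2
Locus: Perpendicular bisector of the segment from (-1, 4) to (-1, 0): the line y = 2


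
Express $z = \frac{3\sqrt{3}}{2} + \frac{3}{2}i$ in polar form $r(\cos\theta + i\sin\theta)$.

r = |z| = sqrt(a^2 + b^2) = sqrt((3*sqrt(3)/2)^2 + (3/2)^2) = sqrt(27/4 + 9/4) = sqrt(9) = 3
θ = arctan(b/a) = arctan(1.5/2.5981) (quadrant-adjusted) = 30°
z = 3(cos 30° + i sin 30°)


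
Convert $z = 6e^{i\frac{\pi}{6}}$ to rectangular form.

a = r cos θ = 6 * sqrt(3)/2 = 3*sqrt(3)
b = r sin θ = 6 * 1/2 = 3
z = 3*sqrt(3) + 3i


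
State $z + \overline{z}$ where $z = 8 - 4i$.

z + conjugate(z) = (a + bi) + (a - bi) = 2a
= 2 * 8 = 16


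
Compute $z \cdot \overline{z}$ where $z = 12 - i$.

z * conjugate(z) = |z|^2 = a^2 + b^2
= 12^2 + (-1)^2 = 145


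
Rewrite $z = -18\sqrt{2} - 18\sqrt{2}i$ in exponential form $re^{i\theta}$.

r = |z| = sqrt((-18*sqrt(2))^2 + (-18*sqrt(2))^2) = sqrt(648 + 648) = sqrt(1296) = 36
θ = arctan(b/a) = arctan(-25.4558/-25.4558) (quadrant-adjusted) = 225° = 5π/4
z = 36e^(i*5π/4)


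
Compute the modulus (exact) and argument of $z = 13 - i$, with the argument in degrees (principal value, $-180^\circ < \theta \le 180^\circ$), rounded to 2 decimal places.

|z| = sqrt(13^2 + (-1)^2) = sqrt(170)
arg(z) = arctan(b/a) = arctan(-1/13) (quadrant-adjusted) = -4.40°


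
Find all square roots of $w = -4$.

|w| = 4, arg(w) = 180°
Root modulus = 4^(1/2) = 2
Root arguments: θ_k = (180° + 360°k)/2 for k = 0, 1, ..., 1
Roots: 2i, -2i


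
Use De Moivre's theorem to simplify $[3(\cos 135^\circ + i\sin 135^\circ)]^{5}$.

By De Moivre: z^n = r^n(cos(nθ) + i sin(nθ))
= 3^5(cos(5*135°) + i sin(5*135°))
= 243(cos 315° + i sin 315°)
= 243*sqrt(2)/2 - (243*sqrt(2)/2)i


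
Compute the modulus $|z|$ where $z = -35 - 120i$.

|z| = sqrt(a^2 + b^2) = sqrt((-35)^2 + (-120)^2) = sqrt(15625) = 125


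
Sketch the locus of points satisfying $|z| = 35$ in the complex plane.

|z| = 35 means sqrt(x^2 + y^2) = 35
This is a circle of radius 35 centered at the origin


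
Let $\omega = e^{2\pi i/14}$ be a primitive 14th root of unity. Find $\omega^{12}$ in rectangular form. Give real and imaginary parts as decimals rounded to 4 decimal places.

ω^12 = e^(2πi·12/14) = e^(i·12π/7)
= cos(12π/7) + i sin(12π/7)
= 0.6235 - 0.7818i


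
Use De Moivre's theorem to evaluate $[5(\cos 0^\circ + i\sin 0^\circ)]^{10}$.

By De Moivre: z^n = r^n(cos(nθ) + i sin(nθ))
= 5^10(cos(10*0°) + i sin(10*0°))
= 9765625(cos 0° + i sin 0°)
= 9765625


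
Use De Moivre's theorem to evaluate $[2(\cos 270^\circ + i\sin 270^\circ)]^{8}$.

By De Moivre: z^n = r^n(cos(nθ) + i sin(nθ))
= 2^8(cos(8*270°) + i sin(8*270°))
= 256(cos 0° + i sin 0°)
= 256


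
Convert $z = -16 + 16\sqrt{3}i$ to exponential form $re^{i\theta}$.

r = |z| = sqrt((-16)^2 + (16*sqrt(3))^2) = sqrt(256 + 768) = sqrt(1024) = 32
θ = arctan(b/a) = arctan(27.7128/-16) (quadrant-adjusted) = 120° = 2π/3
z = 32e^(i*2π/3)


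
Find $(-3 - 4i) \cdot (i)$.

(a1*a2 - b1*b2) + (a1*b2 + b1*a2)i
= (0 - (-4)) + (-3 + 0)i
= 4 - 3i


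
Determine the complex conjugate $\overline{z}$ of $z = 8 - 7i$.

If z = a + bi, then conjugate(z) = a - bi
conjugate(8 - 7i) = 8 + 7i


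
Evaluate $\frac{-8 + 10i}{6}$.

Divisor is real, so divide each part by 6:
= -4/3 + (5/3)i


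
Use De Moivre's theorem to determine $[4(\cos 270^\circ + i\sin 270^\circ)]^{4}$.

By De Moivre: z^n = r^n(cos(nθ) + i sin(nθ))
= 4^4(cos(4*270°) + i sin(4*270°))
= 256(cos 0° + i sin 0°)
= 256


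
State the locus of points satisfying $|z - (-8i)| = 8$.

|z - z0| = r describes a circle centered at z0 with radius r
Here z0 = -8i and r = 8
Locus: Circle centered at (0, -8) with radius 8


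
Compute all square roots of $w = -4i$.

|w| = 4, arg(w) = 270°
Root modulus = 4^(1/2) = 2
Root arguments: θ_k = (270° + 360°k)/2 for k = 0, 1, ..., 1
Roots: -sqrt(2) + sqrt(2)i, sqrt(2) - sqrt(2)i


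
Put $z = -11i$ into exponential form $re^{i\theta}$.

r = |z| = sqrt((0)^2 + (-11)^2) = sqrt(0 + 121) = sqrt(121) = 11
a = 0 and b < 0, so z lies on the negative imaginary axis: θ = -90° = -π/2
z = 11e^(-i*π/2)


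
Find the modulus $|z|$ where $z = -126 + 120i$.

|z| = sqrt(a^2 + b^2) = sqrt((-126)^2 + 120^2) = sqrt(30276) = 174


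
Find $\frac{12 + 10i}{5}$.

Divisor is real, so divide each part by 5:
= 12/5 + 2i


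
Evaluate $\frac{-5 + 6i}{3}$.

Divisor is real, so divide each part by 3:
= -5/3 + 2i


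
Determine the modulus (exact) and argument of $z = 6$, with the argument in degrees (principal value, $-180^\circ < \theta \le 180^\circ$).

|z| = sqrt(6^2 + 0^2) = 6
b = 0 and a > 0, so z lies on the positive real axis: arg(z) = 0°


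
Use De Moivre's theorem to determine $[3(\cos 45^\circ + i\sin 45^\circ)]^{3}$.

By De Moivre: z^n = r^n(cos(nθ) + i sin(nθ))
= 3^3(cos(3*45°) + i sin(3*45°))
= 27(cos 135° + i sin 135°)
= -27*sqrt(2)/2 + (27*sqrt(2)/2)i


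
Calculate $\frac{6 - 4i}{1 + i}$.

Multiply numerator and denominator by conjugate (1 - i):
= (6 - 4i)(1 - i) / (1^2 + 1^2)
= (2 - 10i) / 2
= 1 - 5i


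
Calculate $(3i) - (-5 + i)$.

(0 - (-5)) + (3 - 1)i = 5 + 2i


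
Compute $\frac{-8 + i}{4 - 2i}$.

Multiply numerator and denominator by conjugate (4 + 2i):
= (-8 + i)(4 + 2i) / (4^2 + (-2)^2)
= (-34 - 12i) / 20
Divide through by 2: (-17 - 6i) / 10
= -17/10 - (3/5)i


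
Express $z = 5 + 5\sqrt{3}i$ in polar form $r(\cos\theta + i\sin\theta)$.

r = |z| = sqrt(a^2 + b^2) = sqrt((5)^2 + (5*sqrt(3))^2) = sqrt(25 + 75) = sqrt(100) = 10
θ = arctan(b/a) = arctan(8.6603/5) (quadrant-adjusted) = 60°
z = 10(cos 60° + i sin 60°)


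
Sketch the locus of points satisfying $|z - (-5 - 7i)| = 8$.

|z - z0| = r describes a circle centered at z0 with radius r
Here z0 = -5 - 7i and r = 8
Locus: Circle centered at (-5, -7) with radius 8


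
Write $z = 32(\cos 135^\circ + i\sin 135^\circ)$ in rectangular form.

a = r cos θ = 32 * -sqrt(2)/2 = -16*sqrt(2)
b = r sin θ = 32 * sqrt(2)/2 = 16*sqrt(2)
z = -16*sqrt(2) + 16*sqrt(2)i


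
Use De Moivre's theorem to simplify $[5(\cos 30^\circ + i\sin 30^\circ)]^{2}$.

By De Moivre: z^n = r^n(cos(nθ) + i sin(nθ))
= 5^2(cos(2*30°) + i sin(2*30°))
= 25(cos 60° + i sin 60°)
= 25/2 + (25*sqrt(3)/2)i


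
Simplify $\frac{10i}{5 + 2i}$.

Multiply numerator and denominator by conjugate (5 - 2i):
= (10i)(5 - 2i) / (5^2 + 2^2)
= (20 + 50i) / 29
= 20/29 + (50/29)i


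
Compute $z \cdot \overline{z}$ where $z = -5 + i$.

z * conjugate(z) = |z|^2 = a^2 + b^2
= (-5)^2 + 1^2 = 26


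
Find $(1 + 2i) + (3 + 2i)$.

(1 + 3) + (2 + 2)i = 4 + 4i


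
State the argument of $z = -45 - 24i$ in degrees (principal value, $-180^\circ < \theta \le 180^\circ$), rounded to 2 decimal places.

θ = arctan(b/a) = arctan(-24/-45) (quadrant-adjusted) = -151.93°


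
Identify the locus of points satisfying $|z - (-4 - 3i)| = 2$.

|z - z0| = r describes a circle centered at z0 with radius r
Here z0 = -4 - 3i and r = 2
Locus: Circle centered at (-4, -3) with radius 2


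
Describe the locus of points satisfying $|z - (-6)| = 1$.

|z - z0| = r describes a circle centered at z0 with radius r
Here z0 = -6 and r = 1
Locus: Circle centered at (-6, 0) with radius 1


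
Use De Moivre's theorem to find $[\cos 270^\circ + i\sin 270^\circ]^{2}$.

By De Moivre: z^n = r^n(cos(nθ) + i sin(nθ))
= 1^2(cos(2*270°) + i sin(2*270°))
= 1(cos 180° + i sin 180°)
= -1


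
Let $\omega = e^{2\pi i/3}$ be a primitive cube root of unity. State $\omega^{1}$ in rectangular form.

ω^1 = e^(2πi·1/3) = e^(i·2π/3)
= cos(2π/3) + i sin(2π/3)
= -1/2 + (sqrt(3)/2)i


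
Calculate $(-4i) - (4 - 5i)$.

(0 - 4) + (-4 - (-5))i = -4 + i


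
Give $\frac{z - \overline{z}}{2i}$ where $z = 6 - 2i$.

z - conjugate(z) = 2bi
(z - conjugate(z))/(2i) = 2bi/(2i) = b = -2


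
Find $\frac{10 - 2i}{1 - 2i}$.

Multiply numerator and denominator by conjugate (1 + 2i):
= (10 - 2i)(1 + 2i) / (1^2 + (-2)^2)
= (14 + 18i) / 5
= 14/5 + (18/5)i


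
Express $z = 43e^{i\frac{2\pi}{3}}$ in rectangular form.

a = r cos θ = 43 * -1/2 = -43/2
b = r sin θ = 43 * sqrt(3)/2 = 43*sqrt(3)/2
z = -43/2 + (43*sqrt(3)/2)i


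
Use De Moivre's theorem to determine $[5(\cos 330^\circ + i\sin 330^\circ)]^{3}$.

By De Moivre: z^n = r^n(cos(nθ) + i sin(nθ))
= 5^3(cos(3*330°) + i sin(3*330°))
= 125(cos 270° + i sin 270°)
= -125i


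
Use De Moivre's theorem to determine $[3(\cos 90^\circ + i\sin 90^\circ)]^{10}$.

By De Moivre: z^n = r^n(cos(nθ) + i sin(nθ))
= 3^10(cos(10*90°) + i sin(10*90°))
= 59049(cos 180° + i sin 180°)
= -59049


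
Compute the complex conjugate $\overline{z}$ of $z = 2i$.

If z = a + bi, then conjugate(z) = a - bi
conjugate(2i) = -2i


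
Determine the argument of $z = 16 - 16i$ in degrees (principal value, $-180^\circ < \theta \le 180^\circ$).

θ = arctan(b/a) = arctan(-16/16) (quadrant-adjusted) = -45°


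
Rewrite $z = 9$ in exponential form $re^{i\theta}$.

r = |z| = sqrt((9)^2 + (0)^2) = sqrt(81 + 0) = sqrt(81) = 9
b = 0 and a > 0, so z lies on the positive real axis: θ = 0
z = 9e^(i*0) = 9


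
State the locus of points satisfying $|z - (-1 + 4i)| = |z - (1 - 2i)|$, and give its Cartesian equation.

|z - z1| = |z - z2| means z is equidistant from z1 and z2,
i.e. the perpendicular bisector of the segment from (-1, 4) to (1, -2) (midpoint (0, 1)).
With z = x + yi, square both sides:
(x - (-1))^2 + (y - 4)^2 = (x - 1)^2 + (y - (-2))^2
The x^2 and y^2 terms cancel: 4x + (-12)y = 5 - 17 = -12
Simplify: x - 3y = -3
Locus: Perpendicular bisector of the segment from (-1, 4) to (1, -2): the line x - 3y = -3


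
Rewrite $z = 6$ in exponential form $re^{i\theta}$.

r = |z| = sqrt((6)^2 + (0)^2) = sqrt(36 + 0) = sqrt(36) = 6
b = 0 and a > 0, so z lies on the positive real axis: θ = 0
z = 6e^(i*0) = 6


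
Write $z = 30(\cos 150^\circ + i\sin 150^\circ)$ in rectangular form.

a = r cos θ = 30 * -sqrt(3)/2 = -15*sqrt(3)
b = r sin θ = 30 * 1/2 = 15
z = -15*sqrt(3) + 15i


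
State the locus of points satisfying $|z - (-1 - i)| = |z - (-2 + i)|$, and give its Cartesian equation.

|z - z1| = |z - z2| means z is equidistant from z1 and z2,
i.e. the perpendicular bisector of the segment from (-1, -1) to (-2, 1) (midpoint (-3/2, 0)).
With z = x + yi, square both sides:
(x - (-1))^2 + (y - (-1))^2 = (x - (-2))^2 + (y - 1)^2
The x^2 and y^2 terms cancel: -2x + 4y = 5 - 2 = 3
Simplify: 2x - 4y = -3
Locus: Perpendicular bisector of the segment from (-1, -1) to (-2, 1): the line 2x - 4y = -3


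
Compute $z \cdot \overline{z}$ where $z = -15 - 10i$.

z * conjugate(z) = |z|^2 = a^2 + b^2
= (-15)^2 + (-10)^2 = 325


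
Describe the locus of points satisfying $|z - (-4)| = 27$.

|z - z0| = r describes a circle centered at z0 with radius r
Here z0 = -4 and r = 27
Locus: Circle centered at (-4, 0) with radius 27


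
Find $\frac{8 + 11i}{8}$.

Divisor is real, so divide each part by 8:
= 1 + (11/8)i


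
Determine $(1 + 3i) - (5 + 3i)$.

(1 - 5) + (3 - 3)i = -4


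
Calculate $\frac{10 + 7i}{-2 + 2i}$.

Multiply numerator and denominator by conjugate (-2 - 2i):
= (10 + 7i)(-2 - 2i) / ((-2)^2 + 2^2)
= (-6 - 34i) / 8
Divide through by 2: (-3 - 17i) / 4
= -3/4 - (17/4)i


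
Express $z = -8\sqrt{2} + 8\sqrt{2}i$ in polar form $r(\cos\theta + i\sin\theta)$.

r = |z| = sqrt(a^2 + b^2) = sqrt((-8*sqrt(2))^2 + (8*sqrt(2))^2) = sqrt(128 + 128) = sqrt(256) = 16
θ = arctan(b/a) = arctan(11.3137/-11.3137) (quadrant-adjusted) = 135°
z = 16(cos 135° + i sin 135°)


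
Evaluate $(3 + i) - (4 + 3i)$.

(3 - 4) + (1 - 3)i = -1 - 2i


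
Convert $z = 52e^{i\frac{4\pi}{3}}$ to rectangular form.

a = r cos θ = 52 * -1/2 = -26
b = r sin θ = 52 * -sqrt(3)/2 = -26*sqrt(3)
z = -26 - 26*sqrt(3)i


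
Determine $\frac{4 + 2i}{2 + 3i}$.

Multiply numerator and denominator by conjugate (2 - 3i):
= (4 + 2i)(2 - 3i) / (2^2 + 3^2)
= (14 - 8i) / 13
= 14/13 - (8/13)i


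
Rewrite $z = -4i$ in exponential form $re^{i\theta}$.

r = |z| = sqrt((0)^2 + (-4)^2) = sqrt(0 + 16) = sqrt(16) = 4
a = 0 and b < 0, so z lies on the negative imaginary axis: θ = -90° = -π/2
z = 4e^(-i*π/2)


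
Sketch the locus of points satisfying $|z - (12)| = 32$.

|z - z0| = r describes a circle centered at z0 with radius r
Here z0 = 12 and r = 32
Locus: Circle centered at (12, 0) with radius 32


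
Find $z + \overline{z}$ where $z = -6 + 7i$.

z + conjugate(z) = (a + bi) + (a - bi) = 2a
= 2 * (-6) = -12


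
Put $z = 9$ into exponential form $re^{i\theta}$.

r = |z| = sqrt((9)^2 + (0)^2) = sqrt(81 + 0) = sqrt(81) = 9
b = 0 and a > 0, so z lies on the positive real axis: θ = 0
z = 9e^(i*0) = 9


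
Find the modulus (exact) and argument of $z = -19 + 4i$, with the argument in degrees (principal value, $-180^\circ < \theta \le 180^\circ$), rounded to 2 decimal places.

|z| = sqrt((-19)^2 + 4^2) = sqrt(377)
arg(z) = arctan(b/a) = arctan(4/-19) (quadrant-adjusted) = 168.11°


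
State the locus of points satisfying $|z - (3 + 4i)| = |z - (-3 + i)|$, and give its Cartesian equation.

|z - z1| = |z - z2| means z is equidistant from z1 and z2,
i.e. the perpendicular bisector of the segment from (3, 4) to (-3, 1) (midpoint (0, 5/2)).
With z = x + yi, square both sides:
(x - 3)^2 + (y - 4)^2 = (x - (-3))^2 + (y - 1)^2
The x^2 and y^2 terms cancel: -12x + (-6)y = 10 - 25 = -15
Simplify: 4x + 2y = 5
Locus: Perpendicular bisector of the segment from (3, 4) to (-3, 1): the line 4x + 2y = 5


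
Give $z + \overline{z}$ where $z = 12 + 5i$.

z + conjugate(z) = (a + bi) + (a - bi) = 2a
= 2 * 12 = 24


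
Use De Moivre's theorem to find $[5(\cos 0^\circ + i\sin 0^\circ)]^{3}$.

By De Moivre: z^n = r^n(cos(nθ) + i sin(nθ))
= 5^3(cos(3*0°) + i sin(3*0°))
= 125(cos 0° + i sin 0°)
= 125


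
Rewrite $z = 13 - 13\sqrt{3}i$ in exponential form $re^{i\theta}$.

r = |z| = sqrt((13)^2 + (-13*sqrt(3))^2) = sqrt(169 + 507) = sqrt(676) = 26
θ = arctan(b/a) = arctan(-22.5167/13) (quadrant-adjusted) = -60° = -π/3
z = 26e^(-i*π/3)


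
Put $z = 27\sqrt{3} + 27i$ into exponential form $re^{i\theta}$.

r = |z| = sqrt((27*sqrt(3))^2 + (27)^2) = sqrt(2187 + 729) = sqrt(2916) = 54
θ = arctan(b/a) = arctan(27/46.7654) (quadrant-adjusted) = 30° = π/6
z = 54e^(i*π/6)


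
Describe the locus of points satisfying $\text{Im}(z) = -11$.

Im(z) = y where z = x + yi; the equation y = -11 is satisfied by all points with that y-coordinate
Locus: Horizontal line y = -11


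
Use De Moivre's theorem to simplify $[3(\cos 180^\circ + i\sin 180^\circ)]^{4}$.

By De Moivre: z^n = r^n(cos(nθ) + i sin(nθ))
= 3^4(cos(4*180°) + i sin(4*180°))
= 81(cos 0° + i sin 0°)
= 81


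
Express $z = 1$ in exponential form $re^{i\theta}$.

r = |z| = sqrt((1)^2 + (0)^2) = sqrt(1 + 0) = sqrt(1) = 1
b = 0 and a > 0, so z lies on the positive real axis: θ = 0
z = 1e^(i*0) = 1


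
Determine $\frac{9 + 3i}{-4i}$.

Multiply numerator and denominator by conjugate (4i):
= (9 + 3i)(4i) / (0^2 + (-4)^2)
= (-12 + 36i) / 16
Divide through by 4: (-3 + 9i) / 4
= -3/4 + (9/4)i


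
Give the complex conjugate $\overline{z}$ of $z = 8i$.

If z = a + bi, then conjugate(z) = a - bi
conjugate(8i) = -8i


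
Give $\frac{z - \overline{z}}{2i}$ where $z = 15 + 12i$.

z - conjugate(z) = 2bi
(z - conjugate(z))/(2i) = 2bi/(2i) = b = 12


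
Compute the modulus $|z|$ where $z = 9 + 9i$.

|z| = sqrt(a^2 + b^2) = sqrt(9^2 + 9^2) = sqrt(162) = sqrt(162)


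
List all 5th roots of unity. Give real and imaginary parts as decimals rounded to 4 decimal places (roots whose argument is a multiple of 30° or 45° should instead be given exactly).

ω_k = e^(2πik/5) = cos(2πk/5) + i sin(2πk/5) for k = 0, 1, ..., 4
Roots: 1, 0.3090 + 0.9511i, -0.8090 + 0.5878i, -0.8090 - 0.5878i, 0.3090 - 0.9511i


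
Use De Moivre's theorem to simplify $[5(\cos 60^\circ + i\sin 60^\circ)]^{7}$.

By De Moivre: z^n = r^n(cos(nθ) + i sin(nθ))
= 5^7(cos(7*60°) + i sin(7*60°))
= 78125(cos 60° + i sin 60°)
= 78125/2 + (78125*sqrt(3)/2)i


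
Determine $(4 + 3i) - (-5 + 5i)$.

(4 - (-5)) + (3 - 5)i = 9 - 2i


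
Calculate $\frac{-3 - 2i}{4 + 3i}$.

Multiply numerator and denominator by conjugate (4 - 3i):
= (-3 - 2i)(4 - 3i) / (4^2 + 3^2)
= (-18 + i) / 25
= -18/25 + (1/25)i


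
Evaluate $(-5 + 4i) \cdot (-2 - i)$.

(a1*a2 - b1*b2) + (a1*b2 + b1*a2)i
= (10 - (-4)) + (5 + (-8))i
= 14 - 3i


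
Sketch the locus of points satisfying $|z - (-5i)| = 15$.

|z - z0| = r describes a circle centered at z0 with radius r
Here z0 = -5i and r = 15
Locus: Circle centered at (0, -5) with radius 15


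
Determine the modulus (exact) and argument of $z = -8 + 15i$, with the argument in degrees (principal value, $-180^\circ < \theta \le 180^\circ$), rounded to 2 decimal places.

|z| = sqrt((-8)^2 + 15^2) = 17
arg(z) = arctan(b/a) = arctan(15/-8) (quadrant-adjusted) = 118.07°


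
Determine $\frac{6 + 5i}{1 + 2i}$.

Multiply numerator and denominator by conjugate (1 - 2i):
= (6 + 5i)(1 - 2i) / (1^2 + 2^2)
= (16 - 7i) / 5
= 16/5 - (7/5)i


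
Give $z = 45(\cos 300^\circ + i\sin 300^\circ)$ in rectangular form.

a = r cos θ = 45 * 1/2 = 45/2
b = r sin θ = 45 * -sqrt(3)/2 = -45*sqrt(3)/2
z = 45/2 - (45*sqrt(3)/2)i


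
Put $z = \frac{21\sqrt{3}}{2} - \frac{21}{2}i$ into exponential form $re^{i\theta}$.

r = |z| = sqrt((21*sqrt(3)/2)^2 + (-21/2)^2) = sqrt(1323/4 + 441/4) = sqrt(441) = 21
θ = arctan(b/a) = arctan(-10.5/18.1865) (quadrant-adjusted) = -30° = -π/6
z = 21e^(-i*π/6)


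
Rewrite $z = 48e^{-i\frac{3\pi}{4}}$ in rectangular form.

a = r cos θ = 48 * -sqrt(2)/2 = -24*sqrt(2)
b = r sin θ = 48 * -sqrt(2)/2 = -24*sqrt(2)
z = -24*sqrt(2) - 24*sqrt(2)i


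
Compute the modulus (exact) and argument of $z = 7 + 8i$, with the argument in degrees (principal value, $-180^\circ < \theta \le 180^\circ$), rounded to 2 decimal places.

|z| = sqrt(7^2 + 8^2) = sqrt(113)
arg(z) = arctan(b/a) = arctan(8/7) (quadrant-adjusted) = 48.81°


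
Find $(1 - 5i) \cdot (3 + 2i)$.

(a1*a2 - b1*b2) + (a1*b2 + b1*a2)i
= (3 - (-10)) + (2 + (-15))i
= 13 - 13i


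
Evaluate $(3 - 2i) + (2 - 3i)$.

(3 + 2) + (-2 + (-3))i = 5 - 5i


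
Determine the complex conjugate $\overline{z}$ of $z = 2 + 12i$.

If z = a + bi, then conjugate(z) = a - bi
conjugate(2 + 12i) = 2 - 12i


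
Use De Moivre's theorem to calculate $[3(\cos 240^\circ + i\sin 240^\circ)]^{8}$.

By De Moivre: z^n = r^n(cos(nθ) + i sin(nθ))
= 3^8(cos(8*240°) + i sin(8*240°))
= 6561(cos 120° + i sin 120°)
= -6561/2 + (6561*sqrt(3)/2)i


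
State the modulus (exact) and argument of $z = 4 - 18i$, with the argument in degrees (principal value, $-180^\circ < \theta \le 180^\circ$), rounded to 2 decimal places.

|z| = sqrt(4^2 + (-18)^2) = sqrt(340)
arg(z) = arctan(b/a) = arctan(-18/4) (quadrant-adjusted) = -77.47°


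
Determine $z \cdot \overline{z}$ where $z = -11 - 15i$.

z * conjugate(z) = |z|^2 = a^2 + b^2
= (-11)^2 + (-15)^2 = 346


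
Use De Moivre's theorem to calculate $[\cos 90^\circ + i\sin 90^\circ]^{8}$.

By De Moivre: z^n = r^n(cos(nθ) + i sin(nθ))
= 1^8(cos(8*90°) + i sin(8*90°))
= 1(cos 0° + i sin 0°)
= 1


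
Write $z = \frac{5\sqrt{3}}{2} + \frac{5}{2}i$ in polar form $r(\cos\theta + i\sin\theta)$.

r = |z| = sqrt(a^2 + b^2) = sqrt((5*sqrt(3)/2)^2 + (5/2)^2) = sqrt(75/4 + 25/4) = sqrt(25) = 5
θ = arctan(b/a) = arctan(2.5/4.3301) (quadrant-adjusted) = 30°
z = 5(cos 30° + i sin 30°)


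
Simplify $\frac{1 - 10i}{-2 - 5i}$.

Multiply numerator and denominator by conjugate (-2 + 5i):
= (1 - 10i)(-2 + 5i) / ((-2)^2 + (-5)^2)
= (48 + 25i) / 29
= 48/29 + (25/29)i


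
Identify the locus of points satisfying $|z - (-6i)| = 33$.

|z - z0| = r describes a circle centered at z0 with radius r
Here z0 = -6i and r = 33
Locus: Circle centered at (0, -6) with radius 33


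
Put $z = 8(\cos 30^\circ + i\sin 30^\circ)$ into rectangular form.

a = r cos θ = 8 * sqrt(3)/2 = 4*sqrt(3)
b = r sin θ = 8 * 1/2 = 4
z = 4*sqrt(3) + 4i


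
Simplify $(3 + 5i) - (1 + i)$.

(3 - 1) + (5 - 1)i = 2 + 4i


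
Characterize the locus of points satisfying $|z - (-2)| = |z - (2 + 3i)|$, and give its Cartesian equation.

|z - z1| = |z - z2| means z is equidistant from z1 and z2,
i.e. the perpendicular bisector of the segment from (-2, 0) to (2, 3) (midpoint (0, 3/2)).
With z = x + yi, square both sides:
(x - (-2))^2 + (y - 0)^2 = (x - 2)^2 + (y - 3)^2
The x^2 and y^2 terms cancel: 8x + 6y = 13 - 4 = 9
Simplify: 8x + 6y = 9
Locus: Perpendicular bisector of the segment from (-2, 0) to (2, 3): the line 8x + 6y = 9


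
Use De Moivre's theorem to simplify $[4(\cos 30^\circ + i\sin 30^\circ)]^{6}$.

By De Moivre: z^n = r^n(cos(nθ) + i sin(nθ))
= 4^6(cos(6*30°) + i sin(6*30°))
= 4096(cos 180° + i sin 180°)
= -4096


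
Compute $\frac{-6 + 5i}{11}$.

Divisor is real, so divide each part by 11:
= -6/11 + (5/11)i


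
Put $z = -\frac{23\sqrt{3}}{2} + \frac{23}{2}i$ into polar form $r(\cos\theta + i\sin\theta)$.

r = |z| = sqrt(a^2 + b^2) = sqrt((-23*sqrt(3)/2)^2 + (23/2)^2) = sqrt(1587/4 + 529/4) = sqrt(529) = 23
θ = arctan(b/a) = arctan(11.5/-19.9186) (quadrant-adjusted) = 150°
z = 23(cos 150° + i sin 150°)


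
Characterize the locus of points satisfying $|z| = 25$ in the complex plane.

|z| = 25 means sqrt(x^2 + y^2) = 25
This is a circle of radius 25 centered at the origin


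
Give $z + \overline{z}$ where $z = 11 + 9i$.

z + conjugate(z) = (a + bi) + (a - bi) = 2a
= 2 * 11 = 22


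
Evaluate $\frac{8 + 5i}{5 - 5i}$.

Multiply numerator and denominator by conjugate (5 + 5i):
= (8 + 5i)(5 + 5i) / (5^2 + (-5)^2)
= (15 + 65i) / 50
Divide through by 5: (3 + 13i) / 10
= 3/10 + (13/10)i


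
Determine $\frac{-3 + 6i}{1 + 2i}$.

Multiply numerator and denominator by conjugate (1 - 2i):
= (-3 + 6i)(1 - 2i) / (1^2 + 2^2)
= (9 + 12i) / 5
= 9/5 + (12/5)i


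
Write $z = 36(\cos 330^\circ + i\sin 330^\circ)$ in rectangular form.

a = r cos θ = 36 * sqrt(3)/2 = 18*sqrt(3)
b = r sin θ = 36 * -1/2 = -18
z = 18*sqrt(3) - 18i


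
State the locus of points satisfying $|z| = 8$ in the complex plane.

|z| = 8 means sqrt(x^2 + y^2) = 8
This is a circle of radius 8 centered at the origin


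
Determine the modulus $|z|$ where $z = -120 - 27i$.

|z| = sqrt(a^2 + b^2) = sqrt((-120)^2 + (-27)^2) = sqrt(15129) = 123


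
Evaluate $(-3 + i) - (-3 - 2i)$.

(-3 - (-3)) + (1 - (-2))i = 3i


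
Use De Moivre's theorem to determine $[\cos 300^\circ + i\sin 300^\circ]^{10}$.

By De Moivre: z^n = r^n(cos(nθ) + i sin(nθ))
= 1^10(cos(10*300°) + i sin(10*300°))
= 1(cos 120° + i sin 120°)
= -1/2 + (sqrt(3)/2)i
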